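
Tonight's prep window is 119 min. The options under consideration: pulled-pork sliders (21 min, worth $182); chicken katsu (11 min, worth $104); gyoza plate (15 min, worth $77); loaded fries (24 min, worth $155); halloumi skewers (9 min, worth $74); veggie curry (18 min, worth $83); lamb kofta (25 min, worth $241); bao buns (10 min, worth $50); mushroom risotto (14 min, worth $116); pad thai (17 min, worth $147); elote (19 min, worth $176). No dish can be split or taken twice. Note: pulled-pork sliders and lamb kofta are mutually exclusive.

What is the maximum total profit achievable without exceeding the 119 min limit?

Best packing: chicken katsu + loaded fries + halloumi skewers + lamb kofta + mushroom risotto + pad thai + elote — 119 min, 1013 total.

1013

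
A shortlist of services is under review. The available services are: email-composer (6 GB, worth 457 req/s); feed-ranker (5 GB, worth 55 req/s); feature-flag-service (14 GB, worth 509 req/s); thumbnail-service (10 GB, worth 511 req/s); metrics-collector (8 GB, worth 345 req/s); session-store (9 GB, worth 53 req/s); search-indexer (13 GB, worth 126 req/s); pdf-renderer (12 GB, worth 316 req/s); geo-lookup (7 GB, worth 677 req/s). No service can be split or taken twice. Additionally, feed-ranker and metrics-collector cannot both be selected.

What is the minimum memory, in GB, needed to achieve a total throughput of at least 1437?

21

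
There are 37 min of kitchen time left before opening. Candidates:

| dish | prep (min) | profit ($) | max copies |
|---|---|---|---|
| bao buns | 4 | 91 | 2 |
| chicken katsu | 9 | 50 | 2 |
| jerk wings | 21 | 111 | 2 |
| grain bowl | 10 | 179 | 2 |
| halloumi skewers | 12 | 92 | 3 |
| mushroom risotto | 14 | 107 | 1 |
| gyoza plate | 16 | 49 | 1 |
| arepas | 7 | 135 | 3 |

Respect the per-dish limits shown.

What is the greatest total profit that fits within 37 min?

675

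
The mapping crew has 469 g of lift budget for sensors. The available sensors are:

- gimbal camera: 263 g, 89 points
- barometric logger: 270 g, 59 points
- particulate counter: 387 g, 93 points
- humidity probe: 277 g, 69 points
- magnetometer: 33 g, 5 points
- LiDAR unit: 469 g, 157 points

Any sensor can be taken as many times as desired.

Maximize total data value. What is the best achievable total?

157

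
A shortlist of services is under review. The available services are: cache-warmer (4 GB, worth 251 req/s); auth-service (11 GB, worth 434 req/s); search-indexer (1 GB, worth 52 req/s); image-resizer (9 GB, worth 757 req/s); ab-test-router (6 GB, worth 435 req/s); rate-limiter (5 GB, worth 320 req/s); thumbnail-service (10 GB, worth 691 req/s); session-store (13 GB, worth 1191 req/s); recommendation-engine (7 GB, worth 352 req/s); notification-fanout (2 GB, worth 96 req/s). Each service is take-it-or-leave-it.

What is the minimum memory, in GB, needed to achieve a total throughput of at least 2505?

31

Minimise GB subject to total throughput ≥ 2505.
cache-warmer + image-resizer + rate-limiter + session-store: 2519 throughput at 31 GB.
No combination under 31 GB hits 2505.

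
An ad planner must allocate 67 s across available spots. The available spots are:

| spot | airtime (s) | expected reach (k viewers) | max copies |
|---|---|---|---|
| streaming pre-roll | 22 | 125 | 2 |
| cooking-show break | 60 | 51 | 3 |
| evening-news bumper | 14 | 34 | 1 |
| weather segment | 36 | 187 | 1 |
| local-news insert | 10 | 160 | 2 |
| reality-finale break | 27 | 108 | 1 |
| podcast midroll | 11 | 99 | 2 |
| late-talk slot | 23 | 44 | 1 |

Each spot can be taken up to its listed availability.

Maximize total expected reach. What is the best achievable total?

643

Best packing: streaming pre-roll + 2×local-news insert + 2×podcast midroll — 64 s, 643 total.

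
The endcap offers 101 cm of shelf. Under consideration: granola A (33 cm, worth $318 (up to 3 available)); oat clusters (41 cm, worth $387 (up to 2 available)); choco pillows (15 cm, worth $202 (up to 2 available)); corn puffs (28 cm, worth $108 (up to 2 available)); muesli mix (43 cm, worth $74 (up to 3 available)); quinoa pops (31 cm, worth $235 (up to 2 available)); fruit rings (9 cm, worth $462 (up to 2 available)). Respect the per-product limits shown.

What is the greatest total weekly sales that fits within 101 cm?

1762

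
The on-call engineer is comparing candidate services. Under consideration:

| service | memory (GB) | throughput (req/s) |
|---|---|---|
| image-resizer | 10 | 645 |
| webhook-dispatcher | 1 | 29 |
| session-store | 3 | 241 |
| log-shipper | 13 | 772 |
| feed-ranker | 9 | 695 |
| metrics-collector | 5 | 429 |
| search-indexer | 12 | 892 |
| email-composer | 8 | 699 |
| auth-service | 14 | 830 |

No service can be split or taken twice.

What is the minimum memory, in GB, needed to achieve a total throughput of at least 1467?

20

Need the lightest bundle worth ≥ 1467.
session-store + metrics-collector + search-indexer: 1562 throughput at 20 GB.
No combination under 20 GB hits 1467.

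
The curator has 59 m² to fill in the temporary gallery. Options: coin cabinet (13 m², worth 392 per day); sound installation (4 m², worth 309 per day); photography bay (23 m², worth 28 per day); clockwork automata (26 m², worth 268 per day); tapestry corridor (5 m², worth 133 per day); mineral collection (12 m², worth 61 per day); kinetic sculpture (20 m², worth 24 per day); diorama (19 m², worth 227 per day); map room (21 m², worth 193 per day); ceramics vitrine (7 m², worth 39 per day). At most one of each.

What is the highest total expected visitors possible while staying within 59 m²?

Taking the top-ratio exhibits first gives coin cabinet + sound installation + tapestry corridor + diorama + ceramics vitrine for 1100 (48 m²).
Replace diorama with clockwork automata: the trade gains 41 net, giving 1141 at 55 m².
Next best is coin cabinet + sound installation + tapestry corridor + mineral collection + diorama at 1122 (53 m²) — short by 19.

1141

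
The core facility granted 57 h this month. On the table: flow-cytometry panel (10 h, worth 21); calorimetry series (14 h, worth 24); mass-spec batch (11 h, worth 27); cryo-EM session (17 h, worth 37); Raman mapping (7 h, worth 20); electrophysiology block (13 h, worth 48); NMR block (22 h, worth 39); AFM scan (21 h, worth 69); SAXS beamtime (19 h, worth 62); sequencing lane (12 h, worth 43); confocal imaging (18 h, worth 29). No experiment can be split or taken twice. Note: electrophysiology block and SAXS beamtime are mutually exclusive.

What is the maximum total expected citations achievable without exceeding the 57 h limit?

187

The ratio heuristic lands on Raman mapping + electrophysiology block + AFM scan + sequencing lane (180) but leaves 4 h idle.
Dropping Raman mapping frees 7 h; slotting in mass-spec batch (11 h) lifts the total to 187 at 57 h.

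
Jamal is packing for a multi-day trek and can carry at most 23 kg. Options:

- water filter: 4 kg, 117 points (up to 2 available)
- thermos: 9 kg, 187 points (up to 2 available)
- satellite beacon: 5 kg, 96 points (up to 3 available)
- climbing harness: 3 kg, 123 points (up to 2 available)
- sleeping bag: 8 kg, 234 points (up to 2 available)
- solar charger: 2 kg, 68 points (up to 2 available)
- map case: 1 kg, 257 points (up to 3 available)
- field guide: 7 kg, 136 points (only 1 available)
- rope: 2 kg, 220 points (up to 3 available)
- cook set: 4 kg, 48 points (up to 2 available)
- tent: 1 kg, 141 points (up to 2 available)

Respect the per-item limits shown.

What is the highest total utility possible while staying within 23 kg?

The ratio heuristic lands on 2×climbing harness + 2×solar charger + 3×map case + 3×rope + 2×tent (2095) but leaves 2 kg idle.
Replace solar charger with water filter: the trade gains 49 net, giving 2144 at 23 kg.
That's the maximum — no swap from here does better than 2144.

2144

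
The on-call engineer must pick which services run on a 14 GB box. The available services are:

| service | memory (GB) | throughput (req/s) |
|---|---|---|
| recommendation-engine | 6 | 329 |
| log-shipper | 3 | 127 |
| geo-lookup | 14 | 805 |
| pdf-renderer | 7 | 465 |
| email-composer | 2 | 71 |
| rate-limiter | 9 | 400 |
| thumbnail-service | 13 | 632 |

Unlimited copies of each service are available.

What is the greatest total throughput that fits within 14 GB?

2×pdf-renderer uses 14 of the 14 GB and totals 930.
Every other selection either busts 14 GB or fails to beat 930.

930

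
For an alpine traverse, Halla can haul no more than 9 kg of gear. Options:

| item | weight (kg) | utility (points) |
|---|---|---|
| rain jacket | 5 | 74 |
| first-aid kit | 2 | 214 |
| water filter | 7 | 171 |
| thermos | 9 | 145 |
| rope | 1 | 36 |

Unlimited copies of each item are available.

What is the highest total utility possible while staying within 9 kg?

4×first-aid kit + rope uses 9 of the 9 kg and totals 892.

892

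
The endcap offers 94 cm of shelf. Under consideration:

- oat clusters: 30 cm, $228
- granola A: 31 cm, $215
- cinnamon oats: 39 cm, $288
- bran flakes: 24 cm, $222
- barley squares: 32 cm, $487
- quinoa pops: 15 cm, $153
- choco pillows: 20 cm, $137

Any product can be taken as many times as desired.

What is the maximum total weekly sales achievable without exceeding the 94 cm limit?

By weekly sales per cm: barley squares 15.22, quinoa pops 10.20, bran flakes 9.25 lead.
2×barley squares + 2×quinoa pops uses 94 of the 94 cm and totals 1280.
No other feasible combination exceeds 1280.

1280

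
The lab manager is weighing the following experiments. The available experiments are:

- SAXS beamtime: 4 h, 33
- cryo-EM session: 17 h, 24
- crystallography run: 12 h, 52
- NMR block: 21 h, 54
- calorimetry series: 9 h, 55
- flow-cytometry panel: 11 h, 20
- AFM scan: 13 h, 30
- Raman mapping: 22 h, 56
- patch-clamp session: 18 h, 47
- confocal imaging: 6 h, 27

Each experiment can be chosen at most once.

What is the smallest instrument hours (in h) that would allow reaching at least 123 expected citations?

Look for the lowest-instrument combination reaching 123.
Taking SAXS beamtime + crystallography run + calorimetry series gives 140 (≥ 123) for 25 h.
Below 25 h the best achievable stays under 123.

25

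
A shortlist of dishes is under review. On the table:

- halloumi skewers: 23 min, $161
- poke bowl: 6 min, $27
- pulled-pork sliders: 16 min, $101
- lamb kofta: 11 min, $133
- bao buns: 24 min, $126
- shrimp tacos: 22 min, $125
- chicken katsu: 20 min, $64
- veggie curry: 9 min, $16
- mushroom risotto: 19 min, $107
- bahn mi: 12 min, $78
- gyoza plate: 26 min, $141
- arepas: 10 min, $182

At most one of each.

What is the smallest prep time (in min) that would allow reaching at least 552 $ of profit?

Need the lightest bundle worth ≥ 552.
halloumi skewers + lamb kofta + bahn mi + arepas: 554 profit at 56 min.
Below 56 min the best achievable stays under 552.

56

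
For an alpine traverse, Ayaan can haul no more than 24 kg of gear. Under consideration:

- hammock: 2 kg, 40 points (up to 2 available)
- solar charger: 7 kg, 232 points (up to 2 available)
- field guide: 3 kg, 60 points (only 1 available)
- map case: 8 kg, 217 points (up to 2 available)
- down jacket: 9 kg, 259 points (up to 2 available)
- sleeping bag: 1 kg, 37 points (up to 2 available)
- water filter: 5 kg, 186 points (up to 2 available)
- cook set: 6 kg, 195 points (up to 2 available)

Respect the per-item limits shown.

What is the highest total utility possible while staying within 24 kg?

836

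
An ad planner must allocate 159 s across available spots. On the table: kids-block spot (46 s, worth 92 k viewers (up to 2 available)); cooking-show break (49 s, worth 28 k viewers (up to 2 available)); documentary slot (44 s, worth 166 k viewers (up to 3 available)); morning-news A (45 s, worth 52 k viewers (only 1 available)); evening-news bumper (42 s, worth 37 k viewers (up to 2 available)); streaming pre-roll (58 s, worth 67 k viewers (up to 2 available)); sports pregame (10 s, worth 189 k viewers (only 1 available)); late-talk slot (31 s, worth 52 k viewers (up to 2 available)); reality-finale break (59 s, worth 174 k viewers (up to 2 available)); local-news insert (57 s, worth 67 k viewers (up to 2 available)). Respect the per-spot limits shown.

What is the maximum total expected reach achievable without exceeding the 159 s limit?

695

Taking the top-ratio spots first gives 3×documentary slot + sports pregame for 687 (142 s).
Dropping documentary slot frees 44 s; slotting in reality-finale break (59 s) lifts the total to 695 at 157 s.
Nothing else within 159 s beats 695.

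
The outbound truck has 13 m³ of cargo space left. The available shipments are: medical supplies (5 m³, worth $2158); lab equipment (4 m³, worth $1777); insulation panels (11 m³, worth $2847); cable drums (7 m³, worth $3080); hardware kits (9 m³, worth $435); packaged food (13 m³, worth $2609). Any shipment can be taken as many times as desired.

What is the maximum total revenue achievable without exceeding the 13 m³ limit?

Taking the top-ratio shipments first gives 3×lab equipment for 5331 (12 m³).
Dropping lab equipment frees 4 m³; slotting in medical supplies (5 m³) lifts the total to 5712 at 13 m³.
Nothing else within 13 m³ beats 5712.

5712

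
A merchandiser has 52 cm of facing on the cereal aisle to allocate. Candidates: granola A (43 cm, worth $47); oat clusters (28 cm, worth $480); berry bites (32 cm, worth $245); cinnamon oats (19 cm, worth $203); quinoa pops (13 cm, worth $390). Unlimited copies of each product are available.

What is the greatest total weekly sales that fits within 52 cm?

Taking 4×quinoa pops: 52 cm used, 1560 in weekly sales.

1560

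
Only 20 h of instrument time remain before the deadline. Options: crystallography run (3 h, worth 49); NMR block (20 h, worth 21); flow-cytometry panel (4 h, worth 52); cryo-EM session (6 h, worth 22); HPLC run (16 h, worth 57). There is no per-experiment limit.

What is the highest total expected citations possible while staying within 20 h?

300

By expected citations per h: crystallography run 16.33, flow-cytometry panel 13.00, cryo-EM session 3.67 lead.
Taking the top-ratio experiments first gives 6×crystallography run for 294 (18 h).
Replace 2×crystallography run with 2×flow-cytometry panel: the trade gains 6 net, giving 300 at 20 h.
Nothing else within 20 h beats 300.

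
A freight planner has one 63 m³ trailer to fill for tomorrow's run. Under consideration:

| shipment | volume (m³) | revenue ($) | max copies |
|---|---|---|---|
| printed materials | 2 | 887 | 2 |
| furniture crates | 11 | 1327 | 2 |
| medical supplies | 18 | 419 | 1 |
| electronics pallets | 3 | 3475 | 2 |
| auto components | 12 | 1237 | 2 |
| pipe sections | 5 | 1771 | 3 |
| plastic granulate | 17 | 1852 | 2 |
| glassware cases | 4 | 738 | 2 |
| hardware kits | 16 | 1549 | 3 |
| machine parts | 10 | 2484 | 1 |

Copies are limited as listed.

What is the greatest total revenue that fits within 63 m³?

19913

Ranking by ratio (revenue/m³): electronics pallets 1158.33, printed materials 443.50, pipe sections 354.20, machine parts 248.40.
The ratio heuristic lands on 2×printed materials + furniture crates + 2×electronics pallets + 3×pipe sections + 2×glassware cases + machine parts (19324) but leaves 9 m³ idle.
Replace glassware cases with furniture crates: the trade gains 589 net, giving 19913 at 61 m³.
Every other selection either busts 63 m³ or exceeds an availability limit or fails to beat 19913.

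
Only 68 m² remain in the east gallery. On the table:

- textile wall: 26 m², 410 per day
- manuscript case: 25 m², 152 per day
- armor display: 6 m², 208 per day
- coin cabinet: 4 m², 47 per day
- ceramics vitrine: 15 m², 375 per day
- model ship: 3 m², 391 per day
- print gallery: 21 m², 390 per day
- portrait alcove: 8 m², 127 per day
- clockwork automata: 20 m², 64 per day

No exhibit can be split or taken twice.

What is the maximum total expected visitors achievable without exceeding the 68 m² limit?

The ratio heuristic lands on armor display + coin cabinet + ceramics vitrine + model ship + print gallery + portrait alcove (1538) but leaves 11 m² idle.
The 15 m² tied up in ceramics vitrine is better spent on textile wall — total rises to 1573 (68 m²).
Runner-up textile wall + ceramics vitrine + model ship + print gallery tops out at 1566.

1573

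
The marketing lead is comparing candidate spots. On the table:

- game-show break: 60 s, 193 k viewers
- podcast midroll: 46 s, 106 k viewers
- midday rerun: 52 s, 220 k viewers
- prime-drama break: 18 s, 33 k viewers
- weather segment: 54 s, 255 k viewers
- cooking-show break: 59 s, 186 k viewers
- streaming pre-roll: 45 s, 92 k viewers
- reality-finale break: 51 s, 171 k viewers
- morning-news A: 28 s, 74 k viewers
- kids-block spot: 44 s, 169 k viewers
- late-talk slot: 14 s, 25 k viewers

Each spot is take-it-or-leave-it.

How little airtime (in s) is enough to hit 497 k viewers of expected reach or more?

120

Minimise s subject to total expected reach ≥ 497.
midday rerun + weather segment + late-talk slot: 500 expected reach at 120 s.
No combination under 120 s hits 497.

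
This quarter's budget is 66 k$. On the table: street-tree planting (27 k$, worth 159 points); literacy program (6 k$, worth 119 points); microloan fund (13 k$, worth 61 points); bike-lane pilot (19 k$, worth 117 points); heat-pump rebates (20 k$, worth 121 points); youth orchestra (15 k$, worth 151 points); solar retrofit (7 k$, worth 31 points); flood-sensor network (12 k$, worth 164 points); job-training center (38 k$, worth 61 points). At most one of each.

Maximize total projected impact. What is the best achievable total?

616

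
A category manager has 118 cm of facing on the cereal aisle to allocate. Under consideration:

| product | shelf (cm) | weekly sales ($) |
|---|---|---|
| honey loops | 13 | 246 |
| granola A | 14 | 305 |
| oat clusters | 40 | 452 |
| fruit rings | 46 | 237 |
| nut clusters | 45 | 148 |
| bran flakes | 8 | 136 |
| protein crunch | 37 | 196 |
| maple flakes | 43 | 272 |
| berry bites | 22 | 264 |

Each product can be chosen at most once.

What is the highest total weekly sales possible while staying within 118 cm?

1411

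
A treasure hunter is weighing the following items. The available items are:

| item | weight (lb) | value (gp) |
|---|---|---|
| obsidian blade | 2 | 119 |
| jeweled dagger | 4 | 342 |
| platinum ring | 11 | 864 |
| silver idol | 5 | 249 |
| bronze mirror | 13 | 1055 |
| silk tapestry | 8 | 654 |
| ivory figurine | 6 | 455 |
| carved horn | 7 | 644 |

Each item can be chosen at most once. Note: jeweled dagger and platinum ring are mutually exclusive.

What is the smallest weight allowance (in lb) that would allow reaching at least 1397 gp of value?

Look for the lowest-weight combination reaching 1397.
jeweled dagger + bronze mirror: 1397 value at 17 lb.
No combination under 17 lb hits 1397.

17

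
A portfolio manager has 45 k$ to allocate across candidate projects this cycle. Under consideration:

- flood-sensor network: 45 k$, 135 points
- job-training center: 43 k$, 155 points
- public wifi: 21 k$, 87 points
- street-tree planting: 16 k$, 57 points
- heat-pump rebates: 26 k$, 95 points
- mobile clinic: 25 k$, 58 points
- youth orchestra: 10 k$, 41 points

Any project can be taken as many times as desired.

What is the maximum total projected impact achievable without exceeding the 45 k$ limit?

174

Ranking by ratio (projected impact/k$): public wifi 4.14, youth orchestra 4.10, heat-pump rebates 3.65.
Taking 2×public wifi: 42 k$ used, 174 in projected impact.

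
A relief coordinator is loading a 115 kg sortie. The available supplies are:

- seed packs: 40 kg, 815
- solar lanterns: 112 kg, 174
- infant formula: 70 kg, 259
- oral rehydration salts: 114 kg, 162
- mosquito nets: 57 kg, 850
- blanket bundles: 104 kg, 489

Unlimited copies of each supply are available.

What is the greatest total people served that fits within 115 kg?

1700

A density-first pass picks 2×seed packs — 1630 at 80 kg.
Dropping 2×seed packs frees 80 kg; slotting in 2×mosquito nets (114 kg) lifts the total to 1700 at 114 kg.
No other feasible combination exceeds 1700.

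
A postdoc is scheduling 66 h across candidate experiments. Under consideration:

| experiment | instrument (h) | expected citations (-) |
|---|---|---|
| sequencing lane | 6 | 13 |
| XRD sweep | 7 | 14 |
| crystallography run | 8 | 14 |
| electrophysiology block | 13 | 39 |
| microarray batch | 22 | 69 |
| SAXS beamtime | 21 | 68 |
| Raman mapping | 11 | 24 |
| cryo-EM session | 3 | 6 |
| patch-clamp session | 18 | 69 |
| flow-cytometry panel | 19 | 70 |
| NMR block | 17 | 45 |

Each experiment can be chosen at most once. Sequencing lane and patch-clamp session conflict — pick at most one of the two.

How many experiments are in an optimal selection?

The maximum expected citations within 66 h is 222.
One optimal bundle: XRD sweep + microarray batch + patch-clamp session + flow-cytometry panel (66 h).
All optima have 4 experiments.

4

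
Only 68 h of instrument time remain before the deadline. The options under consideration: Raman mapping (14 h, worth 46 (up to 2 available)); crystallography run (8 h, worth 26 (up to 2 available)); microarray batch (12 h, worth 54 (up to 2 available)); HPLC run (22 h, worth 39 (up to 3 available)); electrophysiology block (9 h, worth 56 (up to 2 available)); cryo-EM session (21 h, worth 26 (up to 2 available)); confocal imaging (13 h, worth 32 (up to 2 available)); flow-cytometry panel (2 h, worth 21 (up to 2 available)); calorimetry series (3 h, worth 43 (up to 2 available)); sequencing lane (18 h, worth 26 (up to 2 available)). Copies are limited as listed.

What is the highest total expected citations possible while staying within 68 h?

400

By expected citations per h: calorimetry series 14.33, flow-cytometry panel 10.50, electrophysiology block 6.22, microarray batch 4.50 lead.
Greedy by ratio would take Raman mapping + 2×microarray batch + 2×electrophysiology block + 2×flow-cytometry panel + 2×calorimetry series: 66 h used, total 394.
Dropping Raman mapping frees 14 h; slotting in 2×crystallography run (16 h) lifts the total to 400 at 68 h.
Every other selection either busts 68 h or exceeds an availability limit or fails to beat 400.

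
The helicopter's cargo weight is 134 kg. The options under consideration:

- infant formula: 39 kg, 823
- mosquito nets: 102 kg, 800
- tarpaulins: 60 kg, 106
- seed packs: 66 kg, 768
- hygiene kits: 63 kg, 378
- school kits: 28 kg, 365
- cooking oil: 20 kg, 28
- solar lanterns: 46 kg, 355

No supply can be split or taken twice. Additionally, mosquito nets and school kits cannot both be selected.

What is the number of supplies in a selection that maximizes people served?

Optimal total is 1956.
One optimal bundle: infant formula + seed packs + school kits (133 kg).
All optima have 3 supplies.

3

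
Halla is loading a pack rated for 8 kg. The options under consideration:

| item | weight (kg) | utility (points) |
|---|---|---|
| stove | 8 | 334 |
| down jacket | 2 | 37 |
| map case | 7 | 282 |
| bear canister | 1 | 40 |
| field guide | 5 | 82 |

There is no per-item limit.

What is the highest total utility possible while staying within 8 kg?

334

By utility per kg: stove 41.75, map case 40.29, bear canister 40.00 lead.
Taking stove: 8 kg used, 334 in utility.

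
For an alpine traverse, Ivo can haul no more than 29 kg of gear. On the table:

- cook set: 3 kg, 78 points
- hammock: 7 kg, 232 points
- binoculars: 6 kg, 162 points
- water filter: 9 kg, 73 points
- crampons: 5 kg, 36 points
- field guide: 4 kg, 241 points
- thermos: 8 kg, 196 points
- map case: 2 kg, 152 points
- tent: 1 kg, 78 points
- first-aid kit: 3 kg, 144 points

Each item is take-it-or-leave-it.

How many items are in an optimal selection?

The maximum utility within 29 kg is 1121.
cook set + hammock + field guide + thermos + map case + tent + first-aid kit hits 1121 at 28 kg.
Any selection reaching 1121 contains exactly 7 items.

7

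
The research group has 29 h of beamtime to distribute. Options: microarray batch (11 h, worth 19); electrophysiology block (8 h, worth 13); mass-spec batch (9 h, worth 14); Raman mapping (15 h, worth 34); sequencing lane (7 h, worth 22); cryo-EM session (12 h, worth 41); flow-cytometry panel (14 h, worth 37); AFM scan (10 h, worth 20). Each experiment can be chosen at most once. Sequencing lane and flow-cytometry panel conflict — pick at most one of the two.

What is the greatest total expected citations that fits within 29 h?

83

Taking sequencing lane + cryo-EM session + AFM scan: 29 h used, 83 in expected citations.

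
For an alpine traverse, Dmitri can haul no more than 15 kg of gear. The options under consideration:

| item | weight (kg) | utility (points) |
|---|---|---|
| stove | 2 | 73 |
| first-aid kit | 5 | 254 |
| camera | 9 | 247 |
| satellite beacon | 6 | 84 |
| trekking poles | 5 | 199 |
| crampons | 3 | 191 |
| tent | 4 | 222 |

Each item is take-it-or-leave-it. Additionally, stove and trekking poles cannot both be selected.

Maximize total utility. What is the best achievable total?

740

Density check — crampons 63.67, tent 55.50, first-aid kit 50.80, trekking poles 39.80 are the best per kg.
Stove + first-aid kit + crampons + tent uses 14 of the 15 kg and totals 740.
Next best is first-aid kit + trekking poles + tent at 675 (14 kg) — short by 65.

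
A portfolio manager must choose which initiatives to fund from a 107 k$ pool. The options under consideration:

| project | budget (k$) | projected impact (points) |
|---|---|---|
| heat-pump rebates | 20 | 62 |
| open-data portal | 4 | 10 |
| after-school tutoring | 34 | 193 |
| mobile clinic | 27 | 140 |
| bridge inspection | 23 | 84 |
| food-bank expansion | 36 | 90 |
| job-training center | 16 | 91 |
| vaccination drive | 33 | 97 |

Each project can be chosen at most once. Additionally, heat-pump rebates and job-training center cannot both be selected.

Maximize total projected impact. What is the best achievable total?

518

By projected impact per k$: job-training center 5.69, after-school tutoring 5.68, mobile clinic 5.19 lead.
Best packing: open-data portal + after-school tutoring + mobile clinic + bridge inspection + job-training center — 104 k$, 518 total.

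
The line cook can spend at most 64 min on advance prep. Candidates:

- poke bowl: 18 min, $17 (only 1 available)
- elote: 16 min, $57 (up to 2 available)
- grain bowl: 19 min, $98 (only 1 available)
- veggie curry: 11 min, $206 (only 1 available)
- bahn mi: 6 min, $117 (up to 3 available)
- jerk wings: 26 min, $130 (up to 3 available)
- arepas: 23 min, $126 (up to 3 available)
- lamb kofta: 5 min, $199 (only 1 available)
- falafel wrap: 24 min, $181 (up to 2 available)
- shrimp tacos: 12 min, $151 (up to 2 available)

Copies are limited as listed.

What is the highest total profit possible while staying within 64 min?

Best packing: veggie curry + 3×bahn mi + lamb kofta + 2×shrimp tacos — 58 min, 1058 total.
No other feasible combination exceeds 1058.

1058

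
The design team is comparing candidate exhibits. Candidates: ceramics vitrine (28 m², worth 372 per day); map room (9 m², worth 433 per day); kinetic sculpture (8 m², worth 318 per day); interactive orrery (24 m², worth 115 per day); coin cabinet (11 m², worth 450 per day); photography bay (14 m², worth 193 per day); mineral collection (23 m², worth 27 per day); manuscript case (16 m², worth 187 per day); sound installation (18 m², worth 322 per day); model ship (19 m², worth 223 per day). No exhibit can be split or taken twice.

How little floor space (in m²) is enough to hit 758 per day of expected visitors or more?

Minimise m² subject to total expected visitors ≥ 758.
kinetic sculpture + coin cabinet: 768 expected visitors at 19 m².
Any bundle with less than 19 m² falls short of 758.

19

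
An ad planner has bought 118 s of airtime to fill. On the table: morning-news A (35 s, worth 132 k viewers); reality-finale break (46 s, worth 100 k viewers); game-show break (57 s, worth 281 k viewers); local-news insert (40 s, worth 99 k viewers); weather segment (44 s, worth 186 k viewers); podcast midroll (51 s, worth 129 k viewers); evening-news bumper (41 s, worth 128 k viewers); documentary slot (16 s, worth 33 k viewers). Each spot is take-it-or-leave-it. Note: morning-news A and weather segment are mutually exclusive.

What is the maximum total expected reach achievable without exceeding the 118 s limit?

500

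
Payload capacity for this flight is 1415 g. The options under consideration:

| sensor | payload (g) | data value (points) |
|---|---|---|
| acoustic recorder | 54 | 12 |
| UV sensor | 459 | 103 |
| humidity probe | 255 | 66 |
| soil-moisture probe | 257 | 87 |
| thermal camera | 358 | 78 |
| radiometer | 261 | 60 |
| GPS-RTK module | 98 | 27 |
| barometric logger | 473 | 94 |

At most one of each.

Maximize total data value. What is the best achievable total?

355

The ratio ordering already packs tightly: acoustic recorder + UV sensor + humidity probe + soil-moisture probe + radiometer + GPS-RTK module, 1384 g, 355.
No other feasible combination exceeds 355.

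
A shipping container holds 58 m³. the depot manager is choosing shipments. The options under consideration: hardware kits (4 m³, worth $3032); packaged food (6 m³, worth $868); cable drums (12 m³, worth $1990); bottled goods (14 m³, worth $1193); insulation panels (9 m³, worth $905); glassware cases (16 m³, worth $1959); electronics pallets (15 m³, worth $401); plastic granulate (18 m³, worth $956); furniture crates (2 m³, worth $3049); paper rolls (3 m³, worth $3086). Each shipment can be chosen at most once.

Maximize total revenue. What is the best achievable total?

15177

Density check — furniture crates 1524.50, paper rolls 1028.67, hardware kits 758.00 are the best per m³.
A density-first pass picks hardware kits + packaged food + cable drums + insulation panels + glassware cases + furniture crates + paper rolls — 14889 at 52 m³.
Replace insulation panels with bottled goods: the trade gains 288 net, giving 15177 at 57 m³.
Every other selection either busts 58 m³ or fails to beat 15177.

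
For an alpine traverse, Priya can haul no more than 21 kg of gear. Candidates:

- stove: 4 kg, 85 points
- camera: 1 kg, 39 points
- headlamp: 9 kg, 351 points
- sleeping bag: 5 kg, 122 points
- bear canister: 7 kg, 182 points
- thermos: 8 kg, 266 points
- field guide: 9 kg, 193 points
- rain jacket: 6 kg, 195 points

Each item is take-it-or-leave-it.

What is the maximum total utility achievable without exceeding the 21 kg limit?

707

The ratio heuristic lands on camera + headlamp + thermos (656) but leaves 3 kg idle.
Replace thermos with sleeping bag + rain jacket: the trade gains 51 net, giving 707 at 21 kg.
Runner-up stove + headlamp + thermos tops out at 702.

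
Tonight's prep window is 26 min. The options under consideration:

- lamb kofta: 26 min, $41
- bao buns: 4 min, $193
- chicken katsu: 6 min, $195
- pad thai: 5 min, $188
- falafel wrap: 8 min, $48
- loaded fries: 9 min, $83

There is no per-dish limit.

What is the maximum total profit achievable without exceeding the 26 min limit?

1160

Greedy by ratio would take 6×bao buns: 24 min used, total 1158.
Replace bao buns with chicken katsu: the trade gains 2 net, giving 1160 at 26 min.
No other feasible combination exceeds 1160.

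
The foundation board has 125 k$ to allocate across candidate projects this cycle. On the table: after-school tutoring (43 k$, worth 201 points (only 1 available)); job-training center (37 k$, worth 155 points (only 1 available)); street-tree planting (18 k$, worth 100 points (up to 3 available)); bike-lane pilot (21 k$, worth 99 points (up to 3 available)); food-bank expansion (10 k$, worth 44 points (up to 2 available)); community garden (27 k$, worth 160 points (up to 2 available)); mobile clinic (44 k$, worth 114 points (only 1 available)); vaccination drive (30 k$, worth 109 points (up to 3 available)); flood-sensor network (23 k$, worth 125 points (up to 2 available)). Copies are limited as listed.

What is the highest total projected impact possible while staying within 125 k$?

689

By projected impact per k$: community garden 5.93, street-tree planting 5.56, flood-sensor network 5.43 lead.
The ratio heuristic lands on 3×street-tree planting + food-bank expansion + 2×community garden (664) but leaves 7 k$ idle.
The 18 k$ tied up in street-tree planting is better spent on flood-sensor network — total rises to 689 (123 k$).
That's the maximum — no swap from here does better than 689.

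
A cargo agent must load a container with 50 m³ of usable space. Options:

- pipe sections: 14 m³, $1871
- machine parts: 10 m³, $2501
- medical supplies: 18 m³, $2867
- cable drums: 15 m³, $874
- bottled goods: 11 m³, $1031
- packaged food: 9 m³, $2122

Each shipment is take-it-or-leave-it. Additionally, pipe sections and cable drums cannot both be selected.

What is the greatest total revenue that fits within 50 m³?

8521

Taking machine parts + medical supplies + bottled goods + packaged food: 48 m³ used, 8521 in revenue.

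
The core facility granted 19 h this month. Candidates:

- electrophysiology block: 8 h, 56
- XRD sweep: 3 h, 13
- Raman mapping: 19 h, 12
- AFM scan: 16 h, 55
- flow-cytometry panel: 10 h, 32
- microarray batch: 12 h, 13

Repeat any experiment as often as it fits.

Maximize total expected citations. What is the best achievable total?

125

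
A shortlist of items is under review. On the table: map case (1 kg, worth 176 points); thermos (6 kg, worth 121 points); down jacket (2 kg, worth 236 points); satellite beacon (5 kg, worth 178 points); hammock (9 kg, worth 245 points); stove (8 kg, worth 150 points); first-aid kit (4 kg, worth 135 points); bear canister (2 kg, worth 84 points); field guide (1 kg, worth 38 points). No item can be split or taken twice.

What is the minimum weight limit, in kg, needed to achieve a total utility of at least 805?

Minimise kg subject to total utility ≥ 805.
Taking map case + down jacket + satellite beacon + first-aid kit + bear canister gives 809 (≥ 805) for 14 kg.
Below 14 kg the best achievable stays under 805.

14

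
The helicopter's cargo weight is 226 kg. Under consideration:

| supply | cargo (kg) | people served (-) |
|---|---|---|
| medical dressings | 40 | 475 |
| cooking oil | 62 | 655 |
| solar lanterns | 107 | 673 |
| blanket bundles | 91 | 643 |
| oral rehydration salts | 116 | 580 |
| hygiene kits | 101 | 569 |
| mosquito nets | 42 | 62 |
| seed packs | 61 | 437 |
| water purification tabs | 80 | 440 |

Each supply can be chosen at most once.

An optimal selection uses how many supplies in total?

3

Best achievable people served is 1803.
One optimal bundle: medical dressings + cooking oil + solar lanterns (209 kg).
Every optimal selection uses 3 supplies.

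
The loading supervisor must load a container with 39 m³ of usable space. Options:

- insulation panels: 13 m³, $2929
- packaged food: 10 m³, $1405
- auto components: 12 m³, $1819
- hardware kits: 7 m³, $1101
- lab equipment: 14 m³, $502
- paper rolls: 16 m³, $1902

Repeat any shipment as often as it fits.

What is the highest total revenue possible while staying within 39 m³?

8787

The ratio ordering already packs tightly: 3×insulation panels, 39 m³, 8787.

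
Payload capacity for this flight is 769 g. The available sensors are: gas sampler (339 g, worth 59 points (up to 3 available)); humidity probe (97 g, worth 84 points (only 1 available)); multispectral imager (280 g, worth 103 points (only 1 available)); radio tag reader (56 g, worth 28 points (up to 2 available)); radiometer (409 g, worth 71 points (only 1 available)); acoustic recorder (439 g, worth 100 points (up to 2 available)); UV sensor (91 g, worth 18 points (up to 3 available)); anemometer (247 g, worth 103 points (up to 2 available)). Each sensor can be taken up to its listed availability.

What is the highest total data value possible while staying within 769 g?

346

Best packing: humidity probe + 2×radio tag reader + 2×anemometer — 703 g, 346 total.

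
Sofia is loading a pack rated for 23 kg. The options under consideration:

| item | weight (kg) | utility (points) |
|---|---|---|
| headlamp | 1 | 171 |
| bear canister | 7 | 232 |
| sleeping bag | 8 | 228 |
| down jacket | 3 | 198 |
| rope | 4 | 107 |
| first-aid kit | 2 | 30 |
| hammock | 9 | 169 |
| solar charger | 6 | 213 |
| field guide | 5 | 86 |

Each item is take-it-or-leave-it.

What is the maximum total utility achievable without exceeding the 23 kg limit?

951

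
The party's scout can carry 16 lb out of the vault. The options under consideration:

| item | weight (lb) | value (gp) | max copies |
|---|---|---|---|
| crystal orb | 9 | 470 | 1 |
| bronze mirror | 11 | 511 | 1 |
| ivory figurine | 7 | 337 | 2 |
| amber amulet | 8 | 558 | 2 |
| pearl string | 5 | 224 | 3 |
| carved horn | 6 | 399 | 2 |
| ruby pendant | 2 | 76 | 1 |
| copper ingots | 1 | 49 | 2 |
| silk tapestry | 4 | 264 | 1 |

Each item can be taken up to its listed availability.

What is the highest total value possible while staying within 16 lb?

1116

2×amber amulet uses 16 of the 16 lb and totals 1116.
No other feasible combination exceeds 1116.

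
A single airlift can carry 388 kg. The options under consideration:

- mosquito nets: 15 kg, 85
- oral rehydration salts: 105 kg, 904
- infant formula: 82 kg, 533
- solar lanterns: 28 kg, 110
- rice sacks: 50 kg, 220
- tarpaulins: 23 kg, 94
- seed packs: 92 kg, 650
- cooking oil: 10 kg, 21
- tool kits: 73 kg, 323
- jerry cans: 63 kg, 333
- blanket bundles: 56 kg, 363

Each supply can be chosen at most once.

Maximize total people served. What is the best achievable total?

2670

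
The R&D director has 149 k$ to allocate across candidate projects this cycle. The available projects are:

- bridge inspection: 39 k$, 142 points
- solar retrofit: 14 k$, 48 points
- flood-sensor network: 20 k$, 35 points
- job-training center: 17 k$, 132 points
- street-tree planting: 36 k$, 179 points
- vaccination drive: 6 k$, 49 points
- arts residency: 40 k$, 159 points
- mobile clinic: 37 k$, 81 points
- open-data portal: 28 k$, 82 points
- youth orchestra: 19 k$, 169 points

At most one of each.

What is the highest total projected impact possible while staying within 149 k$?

770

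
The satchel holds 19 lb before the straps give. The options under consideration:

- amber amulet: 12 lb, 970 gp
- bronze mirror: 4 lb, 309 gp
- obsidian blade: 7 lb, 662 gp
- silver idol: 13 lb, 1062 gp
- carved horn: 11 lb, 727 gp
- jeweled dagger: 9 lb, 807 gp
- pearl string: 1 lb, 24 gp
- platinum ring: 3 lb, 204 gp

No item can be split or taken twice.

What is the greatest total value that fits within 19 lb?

1673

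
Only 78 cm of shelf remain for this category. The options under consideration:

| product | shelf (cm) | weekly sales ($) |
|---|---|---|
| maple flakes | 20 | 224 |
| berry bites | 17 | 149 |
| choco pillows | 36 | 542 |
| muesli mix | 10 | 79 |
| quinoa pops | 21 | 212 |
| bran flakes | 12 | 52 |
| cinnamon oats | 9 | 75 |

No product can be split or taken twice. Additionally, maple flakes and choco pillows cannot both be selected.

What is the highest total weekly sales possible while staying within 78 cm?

Ranking by ratio (weekly sales/cm): choco pillows 15.06, maple flakes 11.20, quinoa pops 10.10.
Choco pillows + muesli mix + quinoa pops + cinnamon oats uses 76 of the 78 cm and totals 908.
An exhaustive check of the 128 subsets confirms 908.

908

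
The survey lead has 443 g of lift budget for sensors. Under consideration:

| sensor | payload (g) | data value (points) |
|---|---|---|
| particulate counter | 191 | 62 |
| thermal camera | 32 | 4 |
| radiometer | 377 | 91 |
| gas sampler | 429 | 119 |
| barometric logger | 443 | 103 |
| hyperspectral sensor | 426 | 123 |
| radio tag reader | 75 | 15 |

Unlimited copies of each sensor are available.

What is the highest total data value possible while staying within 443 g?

128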